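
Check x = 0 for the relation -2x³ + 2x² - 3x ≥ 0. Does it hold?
x = 0: LHS = -2·0³ + 2·0² - 3·0 = 0; 0 ≥ 0 — holds

The relation is satisfied at x = 0.

Answer: Yes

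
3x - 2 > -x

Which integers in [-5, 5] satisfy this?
Holds for: {1, 2, 3, 4, 5}
Fails for: {-5, -4, -3, -2, -1, 0}

Answer: {1, 2, 3, 4, 5}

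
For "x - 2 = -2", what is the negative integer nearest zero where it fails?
Testing negative integers from -1 downward:
x = -1: LHS = (-1) - 2 = -3; -3 = -2 — FAILS  ← closest negative counterexample to 0

Answer: x = -1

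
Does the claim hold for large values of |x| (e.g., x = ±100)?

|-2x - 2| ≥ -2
x = 100: LHS = |-2·100 - 2| = |-202| = 202; 202 ≥ -2 — holds
x = -100: LHS = |-2·(-100) - 2| = |198| = 198; 198 ≥ -2 — holds

Answer: Yes, holds for both x = 100 and x = -100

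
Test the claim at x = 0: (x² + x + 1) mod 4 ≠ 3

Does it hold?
x = 0: LHS = (0² + 0 + 1) mod 4 = 1 mod 4 = 1; 1 ≠ 3 — holds

The relation is satisfied at x = 0.

Answer: Yes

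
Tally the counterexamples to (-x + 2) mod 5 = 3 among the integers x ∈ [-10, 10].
Counterexamples in [-10, 10]: {-10, -9, -8, -7, -5, -4, -3, -2, 0, 1, 2, 3, 5, 6, 7, 8, 10}.

Counting them gives 17 values.

Answer: 17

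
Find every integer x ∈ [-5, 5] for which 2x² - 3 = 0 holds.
Track d = LHS − RHS over the integers in [-5, 5]. Equality would need d = 0, but d changes sign only between consecutive integers, jumping over 0:
x = -2: LHS = 2·(-2)² - 3 = 5; 5 = 0 — FAILS  (d = 5)
x = -1: LHS = 2·(-1)² - 3 = -1; -1 = 0 — FAILS  (d = -1)
x = 1: LHS = 2·1² - 3 = -1; -1 = 0 — FAILS  (d = -1)
x = 2: LHS = 2·2² - 3 = 5; 5 = 0 — FAILS  (d = 5)
Away from these crossings d keeps a constant sign, and checking every integer in [-5, 5] confirms d ≠ 0 throughout. Hence the two sides are never equal, so the claimed relation (=) fails for every integer in [-5, 5].

Answer: None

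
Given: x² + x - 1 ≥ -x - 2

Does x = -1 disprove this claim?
Substitute x = -1 into the relation:
x = -1: LHS = (-1)² + (-1) - 1 = -1, RHS = -(-1) - 2 = -1; -1 ≥ -1 — holds

The relation holds at x = -1, so it is not a counterexample.

Answer: No, x = -1 is not a counterexample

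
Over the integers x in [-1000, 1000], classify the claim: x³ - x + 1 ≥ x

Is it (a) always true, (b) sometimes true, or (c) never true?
Holds at x = 0: LHS = 0³ - 0 + 1 = 1; 1 ≥ 0 — holds
Fails at x = -2: LHS = (-2)³ - (-2) + 1 = -5; -5 ≥ -2 — FAILS
It is satisfied by some integers in the range but not all.

Answer: Sometimes true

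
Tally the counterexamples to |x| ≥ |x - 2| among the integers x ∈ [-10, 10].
Counterexamples in [-10, 10]: {-10, -9, -8, -7, -6, -5, -4, -3, -2, -1, 0}.

Counting them gives 11 values.

Answer: 11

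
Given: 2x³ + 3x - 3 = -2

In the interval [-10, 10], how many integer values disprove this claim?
Counterexamples in [-10, 10]: {-10, -9, -8, -7, -6, -5, -4, -3, -2, -1, 0, 1, 2, 3, 4, 5, 6, 7, 8, 9, 10}.

Counting them gives 21 values.

Answer: 21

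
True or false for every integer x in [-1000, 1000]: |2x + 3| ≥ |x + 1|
Over all integers in [-1000, 1000], LHS − RHS is smallest at x = -2, where it equals 0:
x = -2: LHS = |2·(-2) + 3| = |-1| = 1, RHS = |(-2) + 1| = |-1| = 1; 1 ≥ 1 — holds
At the ends of the range:
x = -1000: LHS = |2·(-1000) + 3| = |-1997| = 1997, RHS = |(-1000) + 1| = |-999| = 999; 1997 ≥ 999 — holds
x = 1000: LHS = |2·1000 + 3| = |2003| = 2003, RHS = |1000 + 1| = |1001| = 1001; 2003 ≥ 1001 — holds
Hence LHS − RHS is never negative, i.e. LHS ≥ RHS throughout, so the relation holds for every integer in [-1000, 1000].

No counterexample exists.

Answer: True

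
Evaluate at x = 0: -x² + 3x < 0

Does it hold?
x = 0: LHS = -0² + 3·0 = 0; 0 < 0 — FAILS

The relation fails at x = 0, so x = 0 is a counterexample.

Answer: No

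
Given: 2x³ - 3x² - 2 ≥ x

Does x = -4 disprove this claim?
Substitute x = -4 into the relation:
x = -4: LHS = 2·(-4)³ - 3·(-4)² - 2 = -178; -178 ≥ -4 — FAILS

Since the claim fails at x = -4, this value is a counterexample.

Answer: Yes, x = -4 is a counterexample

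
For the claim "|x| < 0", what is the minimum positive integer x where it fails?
Testing positive integers:
x = 1: LHS = |1| = 1; 1 < 0 — FAILS  ← smallest positive counterexample

Answer: x = 1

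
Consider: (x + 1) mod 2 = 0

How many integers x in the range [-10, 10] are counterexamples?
Counterexamples in [-10, 10]: {-10, -8, -6, -4, -2, 0, 2, 4, 6, 8, 10}.

Counting them gives 11 values.

Answer: 11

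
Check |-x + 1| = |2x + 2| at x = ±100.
x = 100: LHS = |-100 + 1| = |-99| = 99, RHS = |2·100 + 2| = |202| = 202; 99 = 202 — FAILS
x = -100: LHS = |-(-100) + 1| = |101| = 101, RHS = |2·(-100) + 2| = |-198| = 198; 101 = 198 — FAILS

Answer: No, fails for both x = 100 and x = -100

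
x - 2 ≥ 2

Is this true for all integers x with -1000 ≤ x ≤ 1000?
The claim fails at x = 0:
x = 0: LHS = 0 - 2 = -2; -2 ≥ 2 — FAILS

Because a single integer refutes it, the statement is false.

Answer: False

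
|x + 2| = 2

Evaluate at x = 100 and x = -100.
x = 100: LHS = |100 + 2| = |102| = 102; 102 = 2 — FAILS
x = -100: LHS = |(-100) + 2| = |-98| = 98; 98 = 2 — FAILS

Answer: No, fails for both x = 100 and x = -100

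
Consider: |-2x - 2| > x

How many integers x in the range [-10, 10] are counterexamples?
Over all integers in [-10, 10], LHS − RHS is smallest at x = -1, where it equals 1:
x = -1: LHS = |-2·(-1) - 2| = |0| = 0; 0 > -1 — holds
At the ends of the range:
x = -10: LHS = |-2·(-10) - 2| = |18| = 18; 18 > -10 — holds
x = 10: LHS = |-2·10 - 2| = |-22| = 22; 22 > 10 — holds
Hence LHS − RHS is never zero or negative, i.e. LHS > RHS throughout, so the relation holds for every integer in [-10, 10].

No counterexample appears in that range.

Answer: 0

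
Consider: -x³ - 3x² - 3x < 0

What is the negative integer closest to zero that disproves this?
Testing negative integers from -1 downward:
x = -1: LHS = -(-1)³ - 3·(-1)² - 3·(-1) = 1; 1 < 0 — FAILS  ← closest negative counterexample to 0

Answer: x = -1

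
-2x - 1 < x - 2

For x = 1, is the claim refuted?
Substitute x = 1 into the relation:
x = 1: LHS = -2·1 - 1 = -3, RHS = 1 - 2 = -1; -3 < -1 — holds

The claim holds here, so x = 1 is not a counterexample. (A counterexample exists elsewhere, e.g. x = 0.)

Answer: No, x = 1 is not a counterexample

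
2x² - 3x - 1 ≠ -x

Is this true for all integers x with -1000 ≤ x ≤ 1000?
Track d = LHS − RHS over the integers in [-1000, 1000]. Equality would need d = 0, but d changes sign only between consecutive integers, jumping over 0:
x = -1: LHS = 2·(-1)² - 3·(-1) - 1 = 4, RHS = -(-1) = 1; 4 ≠ 1 — holds  (d = 3)
x = 0: LHS = 2·0² - 3·0 - 1 = -1, RHS = -0 = 0; -1 ≠ 0 — holds  (d = -1)
x = 1: LHS = 2·1² - 3·1 - 1 = -2; -2 ≠ -1 — holds  (d = -1)
x = 2: LHS = 2·2² - 3·2 - 1 = 1; 1 ≠ -2 — holds  (d = 3)
Away from these crossings d keeps a constant sign, and checking every integer in [-1000, 1000] confirms d ≠ 0 throughout. Hence the two sides are never equal, so the relation holds for every integer in [-1000, 1000].

No counterexample exists.

Answer: True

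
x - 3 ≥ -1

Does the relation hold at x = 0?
x = 0: LHS = 0 - 3 = -3; -3 ≥ -1 — FAILS

The relation fails at x = 0, so x = 0 is a counterexample.

Answer: No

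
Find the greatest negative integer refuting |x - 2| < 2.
Testing negative integers from -1 downward:
x = -1: LHS = |(-1) - 2| = |-3| = 3; 3 < 2 — FAILS  ← closest negative counterexample to 0

Answer: x = -1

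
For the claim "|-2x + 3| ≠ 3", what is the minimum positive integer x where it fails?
Testing positive integers:
x = 1: LHS = |-2·1 + 3| = |1| = 1; 1 ≠ 3 — holds
x = 2: LHS = |-2·2 + 3| = |-1| = 1; 1 ≠ 3 — holds
x = 3: LHS = |-2·3 + 3| = |-3| = 3; 3 ≠ 3 — FAILS  ← smallest positive counterexample

Answer: x = 3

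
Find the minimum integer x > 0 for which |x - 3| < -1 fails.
Testing positive integers:
x = 1: LHS = |1 - 3| = |-2| = 2; 2 < -1 — FAILS  ← smallest positive counterexample

Answer: x = 1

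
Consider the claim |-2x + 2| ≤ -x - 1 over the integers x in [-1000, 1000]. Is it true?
The claim fails at x = 0:
x = 0: LHS = |-2·0 + 2| = |2| = 2, RHS = -0 - 1 = -1; 2 ≤ -1 — FAILS

Because a single integer refutes it, the statement is false.

Answer: False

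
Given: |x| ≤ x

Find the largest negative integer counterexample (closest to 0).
Testing negative integers from -1 downward:
x = -1: LHS = |-1| = 1; 1 ≤ -1 — FAILS  ← closest negative counterexample to 0

Answer: x = -1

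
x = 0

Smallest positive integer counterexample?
Testing positive integers:
x = 1: 1 = 0 — FAILS  ← smallest positive counterexample

Answer: x = 1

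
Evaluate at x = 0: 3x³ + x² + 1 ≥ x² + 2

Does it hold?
x = 0: LHS = 3·0³ + 0² + 1 = 1, RHS = 0² + 2 = 2; 1 ≥ 2 — FAILS

The relation fails at x = 0, so x = 0 is a counterexample.

Answer: No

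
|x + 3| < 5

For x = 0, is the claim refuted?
Substitute x = 0 into the relation:
x = 0: LHS = |0 + 3| = |3| = 3; 3 < 5 — holds

The claim holds here, so x = 0 is not a counterexample. (A counterexample exists elsewhere, e.g. x = 2.)

Answer: No, x = 0 is not a counterexample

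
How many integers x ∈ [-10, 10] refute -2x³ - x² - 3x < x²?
Counterexamples in [-10, 10]: {-10, -9, -8, -7, -6, -5, -4, -3, -2, -1, 0}.

Counting them gives 11 values.

Answer: 11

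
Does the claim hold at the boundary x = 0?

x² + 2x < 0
x = 0: LHS = 0² + 2·0 = 0; 0 < 0 — FAILS

The relation fails at x = 0, so x = 0 is a counterexample.

Answer: No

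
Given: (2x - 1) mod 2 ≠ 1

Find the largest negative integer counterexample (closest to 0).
Testing negative integers from -1 downward:
x = -1: LHS = (2·(-1) - 1) mod 2 = (-3) mod 2 = 1; 1 ≠ 1 — FAILS  ← closest negative counterexample to 0

Answer: x = -1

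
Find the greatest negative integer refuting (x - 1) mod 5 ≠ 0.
Testing negative integers from -1 downward:
x = -1: LHS = ((-1) - 1) mod 5 = (-2) mod 5 = 3; 3 ≠ 0 — holds
x = -2: LHS = ((-2) - 1) mod 5 = (-3) mod 5 = 2; 2 ≠ 0 — holds
x = -3: LHS = ((-3) - 1) mod 5 = (-4) mod 5 = 1; 1 ≠ 0 — holds
x = -4: LHS = ((-4) - 1) mod 5 = (-5) mod 5 = 0; 0 ≠ 0 — FAILS  ← closest negative counterexample to 0

Answer: x = -4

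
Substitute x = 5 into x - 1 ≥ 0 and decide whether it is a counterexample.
Substitute x = 5 into the relation:
x = 5: LHS = 5 - 1 = 4; 4 ≥ 0 — holds

The claim holds here, so x = 5 is not a counterexample. (A counterexample exists elsewhere, e.g. x = 0.)

Answer: No, x = 5 is not a counterexample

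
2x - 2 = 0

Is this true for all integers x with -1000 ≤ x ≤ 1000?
The claim fails at x = 0:
x = 0: LHS = 2·0 - 2 = -2; -2 = 0 — FAILS

Because a single integer refutes it, the statement is false.

Answer: False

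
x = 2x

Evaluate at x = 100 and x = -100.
x = 100: RHS = 2·100 = 200; 100 = 200 — FAILS
x = -100: RHS = 2·(-100) = -200; -100 = -200 — FAILS

Answer: No, fails for both x = 100 and x = -100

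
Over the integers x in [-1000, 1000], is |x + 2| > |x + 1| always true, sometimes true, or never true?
Holds at x = 0: LHS = |0 + 2| = |2| = 2, RHS = |0 + 1| = |1| = 1; 2 > 1 — holds
Fails at x = -2: LHS = |(-2) + 2| = |0| = 0, RHS = |(-2) + 1| = |-1| = 1; 0 > 1 — FAILS
It is satisfied by some integers in the range but not all.

Answer: Sometimes true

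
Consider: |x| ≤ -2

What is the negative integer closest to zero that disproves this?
Testing negative integers from -1 downward:
x = -1: LHS = |-1| = 1; 1 ≤ -2 — FAILS  ← closest negative counterexample to 0

Answer: x = -1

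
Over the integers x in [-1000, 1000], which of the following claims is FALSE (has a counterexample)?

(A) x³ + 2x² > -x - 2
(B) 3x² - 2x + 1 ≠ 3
(A) x = -2: LHS = (-2)³ + 2·(-2)² = 0, RHS = -(-2) - 2 = 0; 0 > 0 — FAILS

(B) Track d = LHS − RHS over the integers in [-1000, 1000]. Equality would need d = 0, but d changes sign only between consecutive integers, jumping over 0:
x = -1: LHS = 3·(-1)² - 2·(-1) + 1 = 6; 6 ≠ 3 — holds  (d = 3)
x = 0: LHS = 3·0² - 2·0 + 1 = 1; 1 ≠ 3 — holds  (d = -2)
x = 1: LHS = 3·1² - 2·1 + 1 = 2; 2 ≠ 3 — holds  (d = -1)
x = 2: LHS = 3·2² - 2·2 + 1 = 9; 9 ≠ 3 — holds  (d = 6)
Away from these crossings d keeps a constant sign, and checking every integer in [-1000, 1000] confirms d ≠ 0 throughout. Hence the two sides are never equal, so the relation holds for every integer in [-1000, 1000].

Only (A) has a counterexample.

Answer: A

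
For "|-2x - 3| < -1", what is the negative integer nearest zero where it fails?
Testing negative integers from -1 downward:
x = -1: LHS = |-2·(-1) - 3| = |-1| = 1; 1 < -1 — FAILS  ← closest negative counterexample to 0

Answer: x = -1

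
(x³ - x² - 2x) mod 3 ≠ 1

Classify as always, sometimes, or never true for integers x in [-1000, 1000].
Holds at x = 0: LHS = (0³ - 0² - 2·0) mod 3 = 0 mod 3 = 0; 0 ≠ 1 — holds
Fails at x = 1: LHS = (1³ - 1² - 2·1) mod 3 = (-2) mod 3 = 1; 1 ≠ 1 — FAILS
It is satisfied by some integers in the range but not all.

Answer: Sometimes true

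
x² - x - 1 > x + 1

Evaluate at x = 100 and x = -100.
x = 100: LHS = 100² - 100 - 1 = 9899, RHS = 100 + 1 = 101; 9899 > 101 — holds
x = -100: LHS = (-100)² - (-100) - 1 = 10099, RHS = (-100) + 1 = -99; 10099 > -99 — holds

Answer: Yes, holds for both x = 100 and x = -100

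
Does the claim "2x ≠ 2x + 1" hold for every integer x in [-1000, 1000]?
Over all integers in [-1000, 1000], LHS − RHS is always negative; it is closest to 0 at x = 0, where it equals -1:
x = 0: LHS = 2·0 = 0, RHS = 2·0 + 1 = 1; 0 ≠ 1 — holds
At the ends of the range:
x = -1000: LHS = 2·(-1000) = -2000, RHS = 2·(-1000) + 1 = -1999; -2000 ≠ -1999 — holds
x = 1000: LHS = 2·1000 = 2000, RHS = 2·1000 + 1 = 2001; 2000 ≠ 2001 — holds
Hence LHS − RHS is never 0, i.e. the two sides are never equal, so the relation holds for every integer in [-1000, 1000].

No counterexample exists.

Answer: True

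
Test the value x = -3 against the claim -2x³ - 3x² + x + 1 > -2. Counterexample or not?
Substitute x = -3 into the relation:
x = -3: LHS = -2·(-3)³ - 3·(-3)² + (-3) + 1 = 25; 25 > -2 — holds

The claim holds here, so x = -3 is not a counterexample. (A counterexample exists elsewhere, e.g. x = 1.)

Answer: No, x = -3 is not a counterexample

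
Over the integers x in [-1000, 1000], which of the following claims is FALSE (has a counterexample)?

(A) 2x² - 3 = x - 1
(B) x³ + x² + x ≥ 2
(A) x = 0: LHS = 2·0² - 3 = -3, RHS = 0 - 1 = -1; -3 = -1 — FAILS
(B) x = 0: LHS = 0³ + 0² + 0 = 0; 0 ≥ 2 — FAILS

Answer: Both A and B are false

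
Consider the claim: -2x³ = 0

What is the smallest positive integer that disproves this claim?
Testing positive integers:
x = 1: LHS = -2·1³ = -2; -2 = 0 — FAILS  ← smallest positive counterexample

Answer: x = 1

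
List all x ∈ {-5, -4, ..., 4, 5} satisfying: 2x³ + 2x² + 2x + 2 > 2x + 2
Holds for: {1, 2, 3, 4, 5}
Fails for: {-5, -4, -3, -2, -1, 0}

Answer: {1, 2, 3, 4, 5}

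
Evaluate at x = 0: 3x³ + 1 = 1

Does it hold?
x = 0: LHS = 3·0³ + 1 = 1; 1 = 1 — holds

The relation is satisfied at x = 0.

Answer: Yes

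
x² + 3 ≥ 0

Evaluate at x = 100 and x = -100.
x = 100: LHS = 100² + 3 = 10003; 10003 ≥ 0 — holds
x = -100: LHS = (-100)² + 3 = 10003; 10003 ≥ 0 — holds

Answer: Yes, holds for both x = 100 and x = -100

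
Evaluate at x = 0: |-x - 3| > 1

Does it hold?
x = 0: LHS = |-0 - 3| = |-3| = 3; 3 > 1 — holds

The relation is satisfied at x = 0.

Answer: Yes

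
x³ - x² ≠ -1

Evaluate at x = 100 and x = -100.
x = 100: LHS = 100³ - 100² = 990000; 990000 ≠ -1 — holds
x = -100: LHS = (-100)³ - (-100)² = -1010000; -1010000 ≠ -1 — holds

Answer: Yes, holds for both x = 100 and x = -100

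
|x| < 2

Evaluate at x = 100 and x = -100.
x = 100: LHS = |100| = 100; 100 < 2 — FAILS
x = -100: LHS = |-100| = 100; 100 < 2 — FAILS

Answer: No, fails for both x = 100 and x = -100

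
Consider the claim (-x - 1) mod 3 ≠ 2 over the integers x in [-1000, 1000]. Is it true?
The claim fails at x = 0:
x = 0: LHS = (-0 - 1) mod 3 = (-1) mod 3 = 2; 2 ≠ 2 — FAILS

Because a single integer refutes it, the statement is false.

Answer: False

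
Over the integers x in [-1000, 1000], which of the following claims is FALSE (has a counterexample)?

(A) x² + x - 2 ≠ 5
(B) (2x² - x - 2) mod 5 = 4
(A) Track d = LHS − RHS over the integers in [-1000, 1000]. Equality would need d = 0, but d changes sign only between consecutive integers, jumping over 0:
x = -4: LHS = (-4)² + (-4) - 2 = 10; 10 ≠ 5 — holds  (d = 5)
x = -3: LHS = (-3)² + (-3) - 2 = 4; 4 ≠ 5 — holds  (d = -1)
x = 2: LHS = 2² + 2 - 2 = 4; 4 ≠ 5 — holds  (d = -1)
x = 3: LHS = 3² + 3 - 2 = 10; 10 ≠ 5 — holds  (d = 5)
Away from these crossings d keeps a constant sign, and checking every integer in [-1000, 1000] confirms d ≠ 0 throughout. Hence the two sides are never equal, so the relation holds for every integer in [-1000, 1000].

(B) x = 0: LHS = (2·0² - 0 - 2) mod 5 = (-2) mod 5 = 3; 3 = 4 — FAILS

Only (B) has a counterexample.

Answer: B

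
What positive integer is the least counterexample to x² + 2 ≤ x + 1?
Testing positive integers:
x = 1: LHS = 1² + 2 = 3, RHS = 1 + 1 = 2; 3 ≤ 2 — FAILS  ← smallest positive counterexample

Answer: x = 1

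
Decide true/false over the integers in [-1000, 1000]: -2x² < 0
The claim fails at x = 0:
x = 0: LHS = -2·0² = 0; 0 < 0 — FAILS

Because a single integer refutes it, the statement is false.

Answer: False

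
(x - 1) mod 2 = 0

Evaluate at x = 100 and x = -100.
x = 100: LHS = (100 - 1) mod 2 = 99 mod 2 = 1; 1 = 0 — FAILS
x = -100: LHS = ((-100) - 1) mod 2 = (-101) mod 2 = 1; 1 = 0 — FAILS

Answer: No, fails for both x = 100 and x = -100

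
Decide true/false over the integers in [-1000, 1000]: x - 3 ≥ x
The claim fails at x = 0:
x = 0: LHS = 0 - 3 = -3; -3 ≥ 0 — FAILS

Because a single integer refutes it, the statement is false.

Answer: False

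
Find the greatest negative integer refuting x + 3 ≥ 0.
Testing negative integers from -1 downward:
x = -1: LHS = (-1) + 3 = 2; 2 ≥ 0 — holds
x = -2: LHS = (-2) + 3 = 1; 1 ≥ 0 — holds
x = -3: LHS = (-3) + 3 = 0; 0 ≥ 0 — holds
x = -4: LHS = (-4) + 3 = -1; -1 ≥ 0 — FAILS  ← closest negative counterexample to 0

Answer: x = -4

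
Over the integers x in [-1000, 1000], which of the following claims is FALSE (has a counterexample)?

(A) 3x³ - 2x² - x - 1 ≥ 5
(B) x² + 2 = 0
(A) x = 0: LHS = 3·0³ - 2·0² - 0 - 1 = -1; -1 ≥ 5 — FAILS
(B) x = 0: LHS = 0² + 2 = 2; 2 = 0 — FAILS

Answer: Both A and B are false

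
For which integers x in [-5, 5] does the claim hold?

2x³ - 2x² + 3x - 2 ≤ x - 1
Holds for: {-5, -4, -3, -2, -1, 0}
Fails for: {1, 2, 3, 4, 5}

Answer: {-5, -4, -3, -2, -1, 0}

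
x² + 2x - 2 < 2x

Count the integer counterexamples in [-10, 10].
Counterexamples in [-10, 10]: {-10, -9, -8, -7, -6, -5, -4, -3, -2, 2, 3, 4, 5, 6, 7, 8, 9, 10}.

Counting them gives 18 values.

Answer: 18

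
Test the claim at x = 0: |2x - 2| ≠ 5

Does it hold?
x = 0: LHS = |2·0 - 2| = |-2| = 2; 2 ≠ 5 — holds

The relation is satisfied at x = 0.

Answer: Yes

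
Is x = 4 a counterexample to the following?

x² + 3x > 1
Substitute x = 4 into the relation:
x = 4: LHS = 4² + 3·4 = 28; 28 > 1 — holds

The claim holds here, so x = 4 is not a counterexample. (A counterexample exists elsewhere, e.g. x = 0.)

Answer: No, x = 4 is not a counterexample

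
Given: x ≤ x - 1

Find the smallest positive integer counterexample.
Testing positive integers:
x = 1: RHS = 1 - 1 = 0; 1 ≤ 0 — FAILS  ← smallest positive counterexample

Answer: x = 1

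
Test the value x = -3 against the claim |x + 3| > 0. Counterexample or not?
Substitute x = -3 into the relation:
x = -3: LHS = |(-3) + 3| = |0| = 0; 0 > 0 — FAILS

Since the claim fails at x = -3, this value is a counterexample.

Answer: Yes, x = -3 is a counterexample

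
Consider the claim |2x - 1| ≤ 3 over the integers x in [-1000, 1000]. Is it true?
The claim fails at x = -2:
x = -2: LHS = |2·(-2) - 1| = |-5| = 5; 5 ≤ 3 — FAILS

Because a single integer refutes it, the statement is false.

Answer: False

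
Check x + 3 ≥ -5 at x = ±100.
x = 100: LHS = 100 + 3 = 103; 103 ≥ -5 — holds
x = -100: LHS = (-100) + 3 = -97; -97 ≥ -5 — FAILS

Answer: Partially: holds for x = 100, fails for x = -100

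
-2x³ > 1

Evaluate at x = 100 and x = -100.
x = 100: LHS = -2·100³ = -2000000; -2000000 > 1 — FAILS
x = -100: LHS = -2·(-100)³ = 2000000; 2000000 > 1 — holds

Answer: Partially: fails for x = 100, holds for x = -100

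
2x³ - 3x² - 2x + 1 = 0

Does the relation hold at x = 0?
x = 0: LHS = 2·0³ - 3·0² - 2·0 + 1 = 1; 1 = 0 — FAILS

The relation fails at x = 0, so x = 0 is a counterexample.

Answer: No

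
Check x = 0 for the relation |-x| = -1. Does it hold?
x = 0: LHS = |-0| = |0| = 0; 0 = -1 — FAILS

The relation fails at x = 0, so x = 0 is a counterexample.

Answer: No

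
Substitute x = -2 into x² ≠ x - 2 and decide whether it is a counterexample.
Substitute x = -2 into the relation:
x = -2: LHS = (-2)² = 4, RHS = (-2) - 2 = -4; 4 ≠ -4 — holds

The relation holds at x = -2, so it is not a counterexample.

Answer: No, x = -2 is not a counterexample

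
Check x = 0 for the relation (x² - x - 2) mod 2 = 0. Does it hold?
x = 0: LHS = (0² - 0 - 2) mod 2 = (-2) mod 2 = 0; 0 = 0 — holds

The relation is satisfied at x = 0.

Answer: Yes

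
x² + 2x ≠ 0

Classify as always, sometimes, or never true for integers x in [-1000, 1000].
Holds at x = 1: LHS = 1² + 2·1 = 3; 3 ≠ 0 — holds
Fails at x = 0: LHS = 0² + 2·0 = 0; 0 ≠ 0 — FAILS
It is satisfied by some integers in the range but not all.

Answer: Sometimes true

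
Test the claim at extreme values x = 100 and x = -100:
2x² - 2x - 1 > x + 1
x = 100: LHS = 2·100² - 2·100 - 1 = 19799, RHS = 100 + 1 = 101; 19799 > 101 — holds
x = -100: LHS = 2·(-100)² - 2·(-100) - 1 = 20199, RHS = (-100) + 1 = -99; 20199 > -99 — holds

Answer: Yes, holds for both x = 100 and x = -100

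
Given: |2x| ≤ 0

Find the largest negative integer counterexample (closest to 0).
Testing negative integers from -1 downward:
x = -1: LHS = |2·(-1)| = |-2| = 2; 2 ≤ 0 — FAILS  ← closest negative counterexample to 0

Answer: x = -1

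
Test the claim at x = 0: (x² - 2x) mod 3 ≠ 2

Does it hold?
x = 0: LHS = (0² - 2·0) mod 3 = 0 mod 3 = 0; 0 ≠ 2 — holds

The relation is satisfied at x = 0.

Answer: Yes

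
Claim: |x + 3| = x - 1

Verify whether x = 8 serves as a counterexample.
Substitute x = 8 into the relation:
x = 8: LHS = |8 + 3| = |11| = 11, RHS = 8 - 1 = 7; 11 = 7 — FAILS

Since the claim fails at x = 8, this value is a counterexample.

Answer: Yes, x = 8 is a counterexample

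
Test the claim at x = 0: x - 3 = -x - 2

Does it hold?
x = 0: LHS = 0 - 3 = -3, RHS = -0 - 2 = -2; -3 = -2 — FAILS

The relation fails at x = 0, so x = 0 is a counterexample.

Answer: No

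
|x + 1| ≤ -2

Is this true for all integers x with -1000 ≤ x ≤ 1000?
The claim fails at x = 0:
x = 0: LHS = |0 + 1| = |1| = 1; 1 ≤ -2 — FAILS

Because a single integer refutes it, the statement is false.

Answer: False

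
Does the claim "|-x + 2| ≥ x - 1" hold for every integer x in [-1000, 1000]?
The claim fails at x = 2:
x = 2: LHS = |-2 + 2| = |0| = 0, RHS = 2 - 1 = 1; 0 ≥ 1 — FAILS

Because a single integer refutes it, the statement is false.

Answer: False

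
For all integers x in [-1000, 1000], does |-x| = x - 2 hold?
The claim fails at x = 0:
x = 0: LHS = |-0| = |0| = 0, RHS = 0 - 2 = -2; 0 = -2 — FAILS

Because a single integer refutes it, the statement is false.

Answer: False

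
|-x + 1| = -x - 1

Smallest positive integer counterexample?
Testing positive integers:
x = 1: LHS = |-1 + 1| = |0| = 0, RHS = -1 - 1 = -2; 0 = -2 — FAILS  ← smallest positive counterexample

Answer: x = 1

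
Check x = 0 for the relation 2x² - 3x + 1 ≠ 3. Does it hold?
x = 0: LHS = 2·0² - 3·0 + 1 = 1; 1 ≠ 3 — holds

The relation is satisfied at x = 0.

Answer: Yes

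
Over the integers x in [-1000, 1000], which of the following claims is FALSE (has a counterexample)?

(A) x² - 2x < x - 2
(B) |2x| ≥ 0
(A) x = 0: LHS = 0² - 2·0 = 0, RHS = 0 - 2 = -2; 0 < -2 — FAILS

(B) An absolute value is never negative, so the left side is ≥ 0 for every x, while the right side is 0. Tightest case in [-1000, 1000] is x = 0:
x = 0: LHS = |2·0| = |0| = 0; 0 ≥ 0 — holds
Hence LHS − RHS is never negative, i.e. LHS ≥ RHS throughout, so the relation holds for every integer in [-1000, 1000].

Only (A) has a counterexample.

Answer: A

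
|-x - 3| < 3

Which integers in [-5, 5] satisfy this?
Holds for: {-5, -4, -3, -2, -1}
Fails for: {0, 1, 2, 3, 4, 5}

Answer: {-5, -4, -3, -2, -1}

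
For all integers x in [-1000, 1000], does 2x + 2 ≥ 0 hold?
The claim fails at x = -2:
x = -2: LHS = 2·(-2) + 2 = -2; -2 ≥ 0 — FAILS

Because a single integer refutes it, the statement is false.

Answer: False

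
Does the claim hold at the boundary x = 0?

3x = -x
x = 0: LHS = 3·0 = 0, RHS = -0 = 0; 0 = 0 — holds

The relation is satisfied at x = 0.

Answer: Yes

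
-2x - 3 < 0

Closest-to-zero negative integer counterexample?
Testing negative integers from -1 downward:
x = -1: LHS = -2·(-1) - 3 = -1; -1 < 0 — holds
x = -2: LHS = -2·(-2) - 3 = 1; 1 < 0 — FAILS  ← closest negative counterexample to 0

Answer: x = -2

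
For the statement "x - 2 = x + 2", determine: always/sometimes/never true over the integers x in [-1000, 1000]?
Over all integers in [-1000, 1000], LHS − RHS is always negative; it is closest to 0 at x = 0, where it equals -4:
x = 0: LHS = 0 - 2 = -2, RHS = 0 + 2 = 2; -2 = 2 — FAILS
At the ends of the range:
x = -1000: LHS = (-1000) - 2 = -1002, RHS = (-1000) + 2 = -998; -1002 = -998 — FAILS
x = 1000: LHS = 1000 - 2 = 998, RHS = 1000 + 2 = 1002; 998 = 1002 — FAILS
Hence LHS − RHS is never 0, i.e. the two sides are never equal, so the claimed relation (=) fails for every integer in [-1000, 1000].

No integer in the range satisfies it.

Answer: Never true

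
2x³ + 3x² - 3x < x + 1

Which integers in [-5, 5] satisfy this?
Holds for: {-5, -4, -3, 0}
Fails for: {-2, -1, 1, 2, 3, 4, 5}

Answer: {-5, -4, -3, 0}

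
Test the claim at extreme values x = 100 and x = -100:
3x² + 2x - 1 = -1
x = 100: LHS = 3·100² + 2·100 - 1 = 30199; 30199 = -1 — FAILS
x = -100: LHS = 3·(-100)² + 2·(-100) - 1 = 29799; 29799 = -1 — FAILS

Answer: No, fails for both x = 100 and x = -100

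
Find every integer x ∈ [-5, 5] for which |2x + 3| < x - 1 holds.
Over all integers in [-5, 5], LHS − RHS is smallest at x = -1, where it equals 3:
x = -1: LHS = |2·(-1) + 3| = |1| = 1, RHS = (-1) - 1 = -2; 1 < -2 — FAILS
At the ends of the range:
x = -5: LHS = |2·(-5) + 3| = |-7| = 7, RHS = (-5) - 1 = -6; 7 < -6 — FAILS
x = 5: LHS = |2·5 + 3| = |13| = 13, RHS = 5 - 1 = 4; 13 < 4 — FAILS
Hence LHS − RHS is never negative, i.e. LHS ≥ RHS throughout, so the claimed relation (<) fails for every integer in [-5, 5].

Answer: None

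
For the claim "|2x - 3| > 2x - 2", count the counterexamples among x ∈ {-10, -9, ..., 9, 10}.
Counterexamples in [-10, 10]: {2, 3, 4, 5, 6, 7, 8, 9, 10}.

Counting them gives 9 values.

Answer: 9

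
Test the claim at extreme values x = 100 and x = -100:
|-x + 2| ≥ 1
x = 100: LHS = |-100 + 2| = |-98| = 98; 98 ≥ 1 — holds
x = -100: LHS = |-(-100) + 2| = |102| = 102; 102 ≥ 1 — holds

Answer: Yes, holds for both x = 100 and x = -100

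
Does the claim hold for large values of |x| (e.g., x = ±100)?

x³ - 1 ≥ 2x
x = 100: LHS = 100³ - 1 = 999999, RHS = 2·100 = 200; 999999 ≥ 200 — holds
x = -100: LHS = (-100)³ - 1 = -1000001, RHS = 2·(-100) = -200; -1000001 ≥ -200 — FAILS

Answer: Partially: holds for x = 100, fails for x = -100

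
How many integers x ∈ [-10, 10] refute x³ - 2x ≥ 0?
Counterexamples in [-10, 10]: {-10, -9, -8, -7, -6, -5, -4, -3, -2, 1}.

Counting them gives 10 values.

Answer: 10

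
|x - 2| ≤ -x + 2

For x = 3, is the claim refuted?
Substitute x = 3 into the relation:
x = 3: LHS = |3 - 2| = |1| = 1, RHS = -3 + 2 = -1; 1 ≤ -1 — FAILS

Since the claim fails at x = 3, this value is a counterexample.

Answer: Yes, x = 3 is a counterexample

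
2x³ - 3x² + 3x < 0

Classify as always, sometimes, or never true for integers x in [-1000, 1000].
Holds at x = -1: LHS = 2·(-1)³ - 3·(-1)² + 3·(-1) = -8; -8 < 0 — holds
Fails at x = 0: LHS = 2·0³ - 3·0² + 3·0 = 0; 0 < 0 — FAILS
It is satisfied by some integers in the range but not all.

Answer: Sometimes true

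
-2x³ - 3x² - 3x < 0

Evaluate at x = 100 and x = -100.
x = 100: LHS = -2·100³ - 3·100² - 3·100 = -2030300; -2030300 < 0 — holds
x = -100: LHS = -2·(-100)³ - 3·(-100)² - 3·(-100) = 1970300; 1970300 < 0 — FAILS

Answer: Partially: holds for x = 100, fails for x = -100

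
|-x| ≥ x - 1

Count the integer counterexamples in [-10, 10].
Over all integers in [-10, 10], LHS − RHS is smallest at x = 0, where it equals 1:
x = 0: LHS = |-0| = |0| = 0, RHS = 0 - 1 = -1; 0 ≥ -1 — holds
At the ends of the range:
x = -10: LHS = |-(-10)| = |10| = 10, RHS = (-10) - 1 = -11; 10 ≥ -11 — holds
x = 10: LHS = |-10| = 10, RHS = 10 - 1 = 9; 10 ≥ 9 — holds
Hence LHS − RHS is never negative, i.e. LHS ≥ RHS throughout, so the relation holds for every integer in [-10, 10].

No counterexample appears in that range.

Answer: 0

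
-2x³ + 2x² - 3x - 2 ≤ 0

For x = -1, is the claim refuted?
Substitute x = -1 into the relation:
x = -1: LHS = -2·(-1)³ + 2·(-1)² - 3·(-1) - 2 = 5; 5 ≤ 0 — FAILS

Since the claim fails at x = -1, this value is a counterexample.

Answer: Yes, x = -1 is a counterexample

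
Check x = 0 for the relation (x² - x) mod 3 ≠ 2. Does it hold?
x = 0: LHS = (0² - 0) mod 3 = 0 mod 3 = 0; 0 ≠ 2 — holds

The relation is satisfied at x = 0.

Answer: Yes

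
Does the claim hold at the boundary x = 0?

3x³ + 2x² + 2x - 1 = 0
x = 0: LHS = 3·0³ + 2·0² + 2·0 - 1 = -1; -1 = 0 — FAILS

The relation fails at x = 0, so x = 0 is a counterexample.

Answer: No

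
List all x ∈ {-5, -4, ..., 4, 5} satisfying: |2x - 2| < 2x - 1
Holds for: {1, 2, 3, 4, 5}
Fails for: {-5, -4, -3, -2, -1, 0}

Answer: {1, 2, 3, 4, 5}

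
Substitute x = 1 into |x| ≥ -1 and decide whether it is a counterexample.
Substitute x = 1 into the relation:
x = 1: LHS = |1| = 1; 1 ≥ -1 — holds

The relation holds at x = 1, so it is not a counterexample.

Answer: No, x = 1 is not a counterexample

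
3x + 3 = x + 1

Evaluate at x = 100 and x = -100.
x = 100: LHS = 3·100 + 3 = 303, RHS = 100 + 1 = 101; 303 = 101 — FAILS
x = -100: LHS = 3·(-100) + 3 = -297, RHS = (-100) + 1 = -99; -297 = -99 — FAILS

Answer: No, fails for both x = 100 and x = -100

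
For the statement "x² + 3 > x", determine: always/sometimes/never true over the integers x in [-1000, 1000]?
Over all integers in [-1000, 1000], LHS − RHS is smallest at x = 0, where it equals 3:
x = 0: LHS = 0² + 3 = 3; 3 > 0 — holds
At the ends of the range:
x = -1000: LHS = (-1000)² + 3 = 1000003; 1000003 > -1000 — holds
x = 1000: LHS = 1000² + 3 = 1000003; 1000003 > 1000 — holds
Hence LHS − RHS is never zero or negative, i.e. LHS > RHS throughout, so the relation holds for every integer in [-1000, 1000].

No counterexample exists.

Answer: Always true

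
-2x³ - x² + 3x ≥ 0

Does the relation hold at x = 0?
x = 0: LHS = -2·0³ - 0² + 3·0 = 0; 0 ≥ 0 — holds

The relation is satisfied at x = 0.

Answer: Yes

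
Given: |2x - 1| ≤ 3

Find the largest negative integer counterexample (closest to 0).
Testing negative integers from -1 downward:
x = -1: LHS = |2·(-1) - 1| = |-3| = 3; 3 ≤ 3 — holds
x = -2: LHS = |2·(-2) - 1| = |-5| = 5; 5 ≤ 3 — FAILS  ← closest negative counterexample to 0

Answer: x = -2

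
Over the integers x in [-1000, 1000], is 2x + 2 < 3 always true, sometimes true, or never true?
Holds at x = 0: LHS = 2·0 + 2 = 2; 2 < 3 — holds
Fails at x = 1: LHS = 2·1 + 2 = 4; 4 < 3 — FAILS
It is satisfied by some integers in the range but not all.

Answer: Sometimes true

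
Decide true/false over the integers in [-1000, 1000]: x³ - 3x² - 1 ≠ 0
Track d = LHS − RHS over the integers in [-1000, 1000]. Equality would need d = 0, but d changes sign only between consecutive integers, jumping over 0:
x = 3: LHS = 3³ - 3·3² - 1 = -1; -1 ≠ 0 — holds  (d = -1)
x = 4: LHS = 4³ - 3·4² - 1 = 15; 15 ≠ 0 — holds  (d = 15)
Away from these crossings d keeps a constant sign, and checking every integer in [-1000, 1000] confirms d ≠ 0 throughout. Hence the two sides are never equal, so the relation holds for every integer in [-1000, 1000].

No counterexample exists.

Answer: True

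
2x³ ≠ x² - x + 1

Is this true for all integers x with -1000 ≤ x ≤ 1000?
Track d = LHS − RHS over the integers in [-1000, 1000]. Equality would need d = 0, but d changes sign only between consecutive integers, jumping over 0:
x = 0: LHS = 2·0³ = 0, RHS = 0² - 0 + 1 = 1; 0 ≠ 1 — holds  (d = -1)
x = 1: LHS = 2·1³ = 2, RHS = 1² - 1 + 1 = 1; 2 ≠ 1 — holds  (d = 1)
Away from these crossings d keeps a constant sign, and checking every integer in [-1000, 1000] confirms d ≠ 0 throughout. Hence the two sides are never equal, so the relation holds for every integer in [-1000, 1000].

No counterexample exists.

Answer: True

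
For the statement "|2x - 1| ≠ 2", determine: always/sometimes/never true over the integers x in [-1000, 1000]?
Track d = LHS − RHS over the integers in [-1000, 1000]. Equality would need d = 0, but d changes sign only between consecutive integers, jumping over 0:
x = -1: LHS = |2·(-1) - 1| = |-3| = 3; 3 ≠ 2 — holds  (d = 1)
x = 0: LHS = |2·0 - 1| = |-1| = 1; 1 ≠ 2 — holds  (d = -1)
x = 1: LHS = |2·1 - 1| = |1| = 1; 1 ≠ 2 — holds  (d = -1)
x = 2: LHS = |2·2 - 1| = |3| = 3; 3 ≠ 2 — holds  (d = 1)
Away from these crossings d keeps a constant sign, and checking every integer in [-1000, 1000] confirms d ≠ 0 throughout. Hence the two sides are never equal, so the relation holds for every integer in [-1000, 1000].

No counterexample exists.

Answer: Always true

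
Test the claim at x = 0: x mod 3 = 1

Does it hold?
x = 0: LHS = 0 mod 3 = 0; 0 = 1 — FAILS

The relation fails at x = 0, so x = 0 is a counterexample.

Answer: No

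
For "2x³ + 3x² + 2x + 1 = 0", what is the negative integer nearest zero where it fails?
Testing negative integers from -1 downward:
x = -1: LHS = 2·(-1)³ + 3·(-1)² + 2·(-1) + 1 = 0; 0 = 0 — holds
x = -2: LHS = 2·(-2)³ + 3·(-2)² + 2·(-2) + 1 = -7; -7 = 0 — FAILS  ← closest negative counterexample to 0

Answer: x = -2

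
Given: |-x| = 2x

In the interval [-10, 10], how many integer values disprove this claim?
Counterexamples in [-10, 10]: {-10, -9, -8, -7, -6, -5, -4, -3, -2, -1, 1, 2, 3, 4, 5, 6, 7, 8, 9, 10}.

Counting them gives 20 values.

Answer: 20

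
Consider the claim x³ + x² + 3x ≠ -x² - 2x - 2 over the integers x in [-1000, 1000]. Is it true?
Track d = LHS − RHS over the integers in [-1000, 1000]. Equality would need d = 0, but d changes sign only between consecutive integers, jumping over 0:
x = -1: LHS = (-1)³ + (-1)² + 3·(-1) = -3, RHS = -(-1)² - 2·(-1) - 2 = -1; -3 ≠ -1 — holds  (d = -2)
x = 0: LHS = 0³ + 0² + 3·0 = 0, RHS = -0² - 2·0 - 2 = -2; 0 ≠ -2 — holds  (d = 2)
Away from these crossings d keeps a constant sign, and checking every integer in [-1000, 1000] confirms d ≠ 0 throughout. Hence the two sides are never equal, so the relation holds for every integer in [-1000, 1000].

No counterexample exists.

Answer: True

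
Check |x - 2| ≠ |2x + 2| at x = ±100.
x = 100: LHS = |100 - 2| = |98| = 98, RHS = |2·100 + 2| = |202| = 202; 98 ≠ 202 — holds
x = -100: LHS = |(-100) - 2| = |-102| = 102, RHS = |2·(-100) + 2| = |-198| = 198; 102 ≠ 198 — holds

Answer: Yes, holds for both x = 100 and x = -100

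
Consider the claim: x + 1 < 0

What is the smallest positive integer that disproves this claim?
Testing positive integers:
x = 1: LHS = 1 + 1 = 2; 2 < 0 — FAILS  ← smallest positive counterexample

Answer: x = 1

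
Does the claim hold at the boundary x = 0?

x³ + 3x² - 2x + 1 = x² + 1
x = 0: LHS = 0³ + 3·0² - 2·0 + 1 = 1, RHS = 0² + 1 = 1; 1 = 1 — holds

The relation is satisfied at x = 0.

Answer: Yes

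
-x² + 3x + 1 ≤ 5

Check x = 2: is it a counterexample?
Substitute x = 2 into the relation:
x = 2: LHS = -2² + 3·2 + 1 = 3; 3 ≤ 5 — holds

The relation holds at x = 2, so it is not a counterexample.

Answer: No, x = 2 is not a counterexample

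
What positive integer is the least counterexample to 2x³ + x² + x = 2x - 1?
Testing positive integers:
x = 1: LHS = 2·1³ + 1² + 1 = 4, RHS = 2·1 - 1 = 1; 4 = 1 — FAILS  ← smallest positive counterexample

Answer: x = 1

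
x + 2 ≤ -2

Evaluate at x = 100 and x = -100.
x = 100: LHS = 100 + 2 = 102; 102 ≤ -2 — FAILS
x = -100: LHS = (-100) + 2 = -98; -98 ≤ -2 — holds

Answer: Partially: fails for x = 100, holds for x = -100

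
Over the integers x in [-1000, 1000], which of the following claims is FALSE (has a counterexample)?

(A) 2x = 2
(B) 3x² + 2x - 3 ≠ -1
(A) x = 0: LHS = 2·0 = 0; 0 = 2 — FAILS

(B) Track d = LHS − RHS over the integers in [-1000, 1000]. Equality would need d = 0, but d changes sign only between consecutive integers, jumping over 0:
x = -2: LHS = 3·(-2)² + 2·(-2) - 3 = 5; 5 ≠ -1 — holds  (d = 6)
x = -1: LHS = 3·(-1)² + 2·(-1) - 3 = -2; -2 ≠ -1 — holds  (d = -1)
x = 0: LHS = 3·0² + 2·0 - 3 = -3; -3 ≠ -1 — holds  (d = -2)
x = 1: LHS = 3·1² + 2·1 - 3 = 2; 2 ≠ -1 — holds  (d = 3)
Away from these crossings d keeps a constant sign, and checking every integer in [-1000, 1000] confirms d ≠ 0 throughout. Hence the two sides are never equal, so the relation holds for every integer in [-1000, 1000].

Only (A) has a counterexample.

Answer: A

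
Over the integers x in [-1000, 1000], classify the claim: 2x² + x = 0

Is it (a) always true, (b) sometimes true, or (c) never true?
Holds at x = 0: LHS = 2·0² + 0 = 0; 0 = 0 — holds
Fails at x = 1: LHS = 2·1² + 1 = 3; 3 = 0 — FAILS
It is satisfied by some integers in the range but not all.

Answer: Sometimes true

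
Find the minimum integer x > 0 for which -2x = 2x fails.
Testing positive integers:
x = 1: LHS = -2·1 = -2, RHS = 2·1 = 2; -2 = 2 — FAILS  ← smallest positive counterexample

Answer: x = 1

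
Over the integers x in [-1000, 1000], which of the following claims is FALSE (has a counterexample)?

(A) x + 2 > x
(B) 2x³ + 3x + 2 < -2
(A) Over all integers in [-1000, 1000], LHS − RHS is smallest at x = 0, where it equals 2:
x = 0: LHS = 0 + 2 = 2; 2 > 0 — holds
At the ends of the range:
x = -1000: LHS = (-1000) + 2 = -998; -998 > -1000 — holds
x = 1000: LHS = 1000 + 2 = 1002; 1002 > 1000 — holds
Hence LHS − RHS is never zero or negative, i.e. LHS > RHS throughout, so the relation holds for every integer in [-1000, 1000].

(B) x = 0: LHS = 2·0³ + 3·0 + 2 = 2; 2 < -2 — FAILS

Only (B) has a counterexample.

Answer: B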